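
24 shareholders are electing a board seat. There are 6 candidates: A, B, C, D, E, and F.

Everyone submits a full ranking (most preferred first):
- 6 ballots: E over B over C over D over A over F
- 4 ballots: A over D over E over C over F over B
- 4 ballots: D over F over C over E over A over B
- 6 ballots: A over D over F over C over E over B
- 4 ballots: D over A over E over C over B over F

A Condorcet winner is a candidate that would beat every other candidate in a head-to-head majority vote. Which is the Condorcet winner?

D vs A: 14–10
D vs B: 18–6
D vs C: 18–6
D vs E: 18–6
D vs F: 24–0
D beats every other candidate.

D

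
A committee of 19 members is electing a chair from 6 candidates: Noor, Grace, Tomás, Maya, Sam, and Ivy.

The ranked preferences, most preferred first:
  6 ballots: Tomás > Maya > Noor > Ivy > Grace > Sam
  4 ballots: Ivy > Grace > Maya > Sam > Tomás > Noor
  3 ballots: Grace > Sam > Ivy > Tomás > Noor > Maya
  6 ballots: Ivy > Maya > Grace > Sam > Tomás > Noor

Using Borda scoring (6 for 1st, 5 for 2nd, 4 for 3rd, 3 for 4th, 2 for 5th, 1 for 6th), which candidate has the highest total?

Noor: 6×4 + 4×1 + 3×2 + 6×1 = 40
Grace: 6×2 + 4×5 + 3×6 + 6×4 = 74
Tomás: 6×6 + 4×2 + 3×3 + 6×2 = 65
Maya: 6×5 + 4×4 + 3×1 + 6×5 = 79
Sam: 6×1 + 4×3 + 3×5 + 6×3 = 51
Ivy: 6×3 + 4×6 + 3×4 + 6×6 = 90

Ivy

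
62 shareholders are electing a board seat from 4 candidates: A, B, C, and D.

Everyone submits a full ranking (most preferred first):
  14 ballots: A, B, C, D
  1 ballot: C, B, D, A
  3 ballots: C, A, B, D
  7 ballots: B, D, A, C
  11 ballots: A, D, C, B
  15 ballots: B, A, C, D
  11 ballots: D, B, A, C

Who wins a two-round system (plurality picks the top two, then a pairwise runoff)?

B

Round 1 first-place votes: A 25, B 22, C 4, D 11. A and B advance.
Runoff: A is ranked above B on 28 ballots, B above A on 34.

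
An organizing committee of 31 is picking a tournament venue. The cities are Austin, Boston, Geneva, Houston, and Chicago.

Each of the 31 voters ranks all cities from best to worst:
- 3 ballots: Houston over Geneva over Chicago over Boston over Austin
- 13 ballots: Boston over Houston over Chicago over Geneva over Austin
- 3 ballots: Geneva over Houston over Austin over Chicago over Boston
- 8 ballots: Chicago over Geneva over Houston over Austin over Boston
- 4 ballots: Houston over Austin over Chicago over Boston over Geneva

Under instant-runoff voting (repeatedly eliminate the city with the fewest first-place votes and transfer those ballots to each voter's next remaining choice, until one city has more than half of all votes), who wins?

Houston

Round 1: Austin 0, Boston 13, Geneva 3, Houston 7, Chicago 8. Austin eliminated.
Round 2: Boston 13, Geneva 3, Houston 7, Chicago 8. Geneva eliminated.
Round 3: Boston 13, Houston 10, Chicago 8. Chicago eliminated.
Round 4: Boston 13, Houston 18. Houston has a majority (≥16).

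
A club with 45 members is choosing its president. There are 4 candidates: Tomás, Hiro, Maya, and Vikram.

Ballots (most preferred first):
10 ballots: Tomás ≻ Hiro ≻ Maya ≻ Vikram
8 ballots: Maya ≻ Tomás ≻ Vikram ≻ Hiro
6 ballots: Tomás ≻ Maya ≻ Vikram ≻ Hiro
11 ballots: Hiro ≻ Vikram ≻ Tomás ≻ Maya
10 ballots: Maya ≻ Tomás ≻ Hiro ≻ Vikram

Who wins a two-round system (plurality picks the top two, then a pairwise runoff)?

Round 1 first-place votes: Tomás 16, Hiro 11, Maya 18, Vikram 0. Maya and Tomás advance.
Runoff: Maya is ranked above Tomás on 18 ballots, Tomás above Maya on 27.

Tomás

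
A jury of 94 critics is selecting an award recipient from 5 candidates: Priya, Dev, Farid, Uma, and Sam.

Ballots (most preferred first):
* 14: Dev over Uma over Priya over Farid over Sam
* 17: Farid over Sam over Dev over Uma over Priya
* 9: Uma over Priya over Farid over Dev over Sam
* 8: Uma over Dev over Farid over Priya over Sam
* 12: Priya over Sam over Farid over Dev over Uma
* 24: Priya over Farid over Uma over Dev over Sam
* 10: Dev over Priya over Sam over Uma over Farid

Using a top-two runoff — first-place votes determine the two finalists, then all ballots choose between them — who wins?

Round 1 first-place votes: Priya 36, Dev 24, Farid 17, Uma 17, Sam 0. Priya and Dev advance.
Runoff: Priya is ranked above Dev on 45 ballots, Dev above Priya on 49.

Dev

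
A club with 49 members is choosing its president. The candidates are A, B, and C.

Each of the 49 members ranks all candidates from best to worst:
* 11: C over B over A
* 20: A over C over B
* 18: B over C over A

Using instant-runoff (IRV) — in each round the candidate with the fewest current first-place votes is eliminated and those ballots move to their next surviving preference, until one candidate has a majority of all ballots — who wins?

B

Round 1: A 20, B 18, C 11. C eliminated.
Round 2: A 20, B 29. B has a majority (≥25).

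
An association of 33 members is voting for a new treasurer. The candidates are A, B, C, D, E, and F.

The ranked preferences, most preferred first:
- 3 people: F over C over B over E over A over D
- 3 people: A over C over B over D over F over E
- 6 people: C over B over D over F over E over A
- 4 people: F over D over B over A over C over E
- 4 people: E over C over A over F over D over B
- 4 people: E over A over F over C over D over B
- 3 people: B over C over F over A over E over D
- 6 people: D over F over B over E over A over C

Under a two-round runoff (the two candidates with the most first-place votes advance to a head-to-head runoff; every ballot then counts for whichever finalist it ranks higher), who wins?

Round 1 first-place votes: A 3, B 3, C 6, D 6, E 8, F 7. E and F advance.
Runoff: E is ranked above F on 8 ballots, F above E on 25.

F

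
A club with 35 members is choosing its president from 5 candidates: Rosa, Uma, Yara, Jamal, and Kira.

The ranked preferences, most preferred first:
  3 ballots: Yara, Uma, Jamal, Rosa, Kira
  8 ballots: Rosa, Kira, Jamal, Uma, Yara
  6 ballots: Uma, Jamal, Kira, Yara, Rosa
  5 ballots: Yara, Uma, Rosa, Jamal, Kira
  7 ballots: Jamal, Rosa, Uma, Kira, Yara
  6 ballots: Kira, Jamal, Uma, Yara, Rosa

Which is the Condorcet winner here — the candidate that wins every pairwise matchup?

Jamal

Jamal vs Rosa: 22–13
Jamal vs Uma: 21–14
Jamal vs Yara: 27–8
Jamal vs Kira: 21–14
Jamal beats every other candidate.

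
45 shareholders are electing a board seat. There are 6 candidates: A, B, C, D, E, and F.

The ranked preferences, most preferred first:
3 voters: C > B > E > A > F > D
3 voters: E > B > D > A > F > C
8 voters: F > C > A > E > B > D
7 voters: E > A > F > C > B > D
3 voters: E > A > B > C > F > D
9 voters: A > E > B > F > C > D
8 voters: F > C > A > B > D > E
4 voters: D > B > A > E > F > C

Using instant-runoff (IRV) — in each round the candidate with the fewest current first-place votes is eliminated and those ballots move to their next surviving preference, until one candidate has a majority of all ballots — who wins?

E

Round 1: A 9, B 0, C 3, D 4, E 13, F 16. B eliminated.
Round 2: A 9, C 3, D 4, E 13, F 16. C eliminated.
Round 3: A 9, D 4, E 16, F 16. D eliminated.
Round 4: A 13, E 16, F 16. A eliminated.
Round 5: E 29, F 16. E has a majority (≥23).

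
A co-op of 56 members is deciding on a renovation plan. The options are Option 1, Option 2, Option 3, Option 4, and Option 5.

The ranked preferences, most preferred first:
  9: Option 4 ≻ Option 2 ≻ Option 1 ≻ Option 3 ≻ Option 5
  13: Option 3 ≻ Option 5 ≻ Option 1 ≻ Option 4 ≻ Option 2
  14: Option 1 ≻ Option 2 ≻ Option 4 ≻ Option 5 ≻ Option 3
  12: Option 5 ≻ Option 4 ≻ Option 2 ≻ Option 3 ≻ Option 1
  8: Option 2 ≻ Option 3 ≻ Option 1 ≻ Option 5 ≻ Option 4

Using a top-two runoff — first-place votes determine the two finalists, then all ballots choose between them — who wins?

Round 1 first-place votes: Option 1 14, Option 2 8, Option 3 13, Option 4 9, Option 5 12. Option 1 and Option 3 advance.
Runoff: Option 1 is ranked above Option 3 on 23 ballots, Option 3 above Option 1 on 33.

Option 3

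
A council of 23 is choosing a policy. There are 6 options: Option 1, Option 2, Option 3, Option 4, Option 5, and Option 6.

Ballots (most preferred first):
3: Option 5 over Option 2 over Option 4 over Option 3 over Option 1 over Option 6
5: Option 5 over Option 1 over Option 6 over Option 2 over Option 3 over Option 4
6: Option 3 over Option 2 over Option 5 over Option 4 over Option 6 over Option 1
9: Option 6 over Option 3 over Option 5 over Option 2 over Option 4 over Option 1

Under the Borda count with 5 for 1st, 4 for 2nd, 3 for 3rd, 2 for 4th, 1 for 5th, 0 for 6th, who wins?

Option 5

Option 1: 3×1 + 5×4 + 6×0 + 9×0 = 23
Option 2: 3×4 + 5×2 + 6×4 + 9×2 = 64
Option 3: 3×2 + 5×1 + 6×5 + 9×4 = 77
Option 4: 3×3 + 5×0 + 6×2 + 9×1 = 30
Option 5: 3×5 + 5×5 + 6×3 + 9×3 = 85
Option 6: 3×0 + 5×3 + 6×1 + 9×5 = 66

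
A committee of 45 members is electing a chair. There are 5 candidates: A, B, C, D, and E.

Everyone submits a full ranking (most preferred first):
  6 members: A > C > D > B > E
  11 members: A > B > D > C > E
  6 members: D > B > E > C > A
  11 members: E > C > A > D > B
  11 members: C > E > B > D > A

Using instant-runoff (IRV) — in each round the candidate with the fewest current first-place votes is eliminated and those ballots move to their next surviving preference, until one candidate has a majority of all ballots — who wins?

E

Round 1: A 17, B 0, C 11, D 6, E 11. B eliminated.
Round 2: A 17, C 11, D 6, E 11. D eliminated.
Round 3: A 17, C 11, E 17. C eliminated.
Round 4: A 17, E 28. E has a majority (≥23).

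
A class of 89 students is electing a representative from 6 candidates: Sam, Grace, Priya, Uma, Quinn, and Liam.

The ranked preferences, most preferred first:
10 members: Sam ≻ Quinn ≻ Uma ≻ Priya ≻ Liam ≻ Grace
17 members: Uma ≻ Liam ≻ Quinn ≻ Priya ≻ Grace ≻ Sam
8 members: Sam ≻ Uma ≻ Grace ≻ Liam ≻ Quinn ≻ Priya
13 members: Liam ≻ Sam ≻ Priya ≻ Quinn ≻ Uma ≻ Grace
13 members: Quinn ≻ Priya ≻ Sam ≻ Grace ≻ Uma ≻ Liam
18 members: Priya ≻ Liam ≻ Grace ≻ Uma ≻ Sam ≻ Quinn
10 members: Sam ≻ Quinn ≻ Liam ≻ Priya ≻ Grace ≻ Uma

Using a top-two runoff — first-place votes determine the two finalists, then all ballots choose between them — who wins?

Priya

Round 1 first-place votes: Sam 28, Grace 0, Priya 18, Uma 17, Quinn 13, Liam 13. Sam and Priya advance.
Runoff: Sam is ranked above Priya on 41 ballots, Priya above Sam on 48.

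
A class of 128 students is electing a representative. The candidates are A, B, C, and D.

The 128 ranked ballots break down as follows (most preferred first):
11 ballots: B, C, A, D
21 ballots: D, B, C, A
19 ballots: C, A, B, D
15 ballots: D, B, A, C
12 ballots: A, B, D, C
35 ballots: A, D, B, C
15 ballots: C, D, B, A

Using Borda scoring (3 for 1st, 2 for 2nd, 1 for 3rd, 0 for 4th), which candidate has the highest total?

A: 11×1 + 21×0 + 19×2 + 15×1 + 12×3 + 35×3 + 15×0 = 205
B: 11×3 + 21×2 + 19×1 + 15×2 + 12×2 + 35×1 + 15×1 = 198
C: 11×2 + 21×1 + 19×3 + 15×0 + 12×0 + 35×0 + 15×3 = 145
D: 11×0 + 21×3 + 19×0 + 15×3 + 12×1 + 35×2 + 15×2 = 220

D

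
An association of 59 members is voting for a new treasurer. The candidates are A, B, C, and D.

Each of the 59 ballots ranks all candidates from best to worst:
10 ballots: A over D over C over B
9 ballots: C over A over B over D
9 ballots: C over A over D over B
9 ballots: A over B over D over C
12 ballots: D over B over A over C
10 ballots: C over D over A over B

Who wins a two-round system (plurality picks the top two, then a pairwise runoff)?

Round 1 first-place votes: A 19, B 0, C 28, D 12. C and A advance.
Runoff: C is ranked above A on 28 ballots, A above C on 31.

A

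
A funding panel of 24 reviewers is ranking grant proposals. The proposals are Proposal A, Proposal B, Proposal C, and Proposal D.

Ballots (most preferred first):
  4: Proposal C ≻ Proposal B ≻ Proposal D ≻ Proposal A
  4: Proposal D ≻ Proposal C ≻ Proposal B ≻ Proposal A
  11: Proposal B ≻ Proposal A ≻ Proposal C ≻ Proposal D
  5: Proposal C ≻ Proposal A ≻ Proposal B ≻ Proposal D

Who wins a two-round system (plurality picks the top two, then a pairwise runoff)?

Proposal C

Round 1 first-place votes: Proposal A 0, Proposal B 11, Proposal C 9, Proposal D 4. Proposal B and Proposal C advance.
Runoff: Proposal B is ranked above Proposal C on 11 ballots, Proposal C above Proposal B on 13.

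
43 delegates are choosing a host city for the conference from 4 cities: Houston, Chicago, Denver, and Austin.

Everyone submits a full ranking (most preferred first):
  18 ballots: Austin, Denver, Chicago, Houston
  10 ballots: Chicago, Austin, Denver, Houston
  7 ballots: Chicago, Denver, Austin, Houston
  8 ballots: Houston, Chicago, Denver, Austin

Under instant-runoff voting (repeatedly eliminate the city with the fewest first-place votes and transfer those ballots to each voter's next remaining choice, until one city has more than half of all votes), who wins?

Round 1: Houston 8, Chicago 17, Denver 0, Austin 18. Denver eliminated.
Round 2: Houston 8, Chicago 17, Austin 18. Houston eliminated.
Round 3: Chicago 25, Austin 18. Chicago has a majority (≥22).

Chicago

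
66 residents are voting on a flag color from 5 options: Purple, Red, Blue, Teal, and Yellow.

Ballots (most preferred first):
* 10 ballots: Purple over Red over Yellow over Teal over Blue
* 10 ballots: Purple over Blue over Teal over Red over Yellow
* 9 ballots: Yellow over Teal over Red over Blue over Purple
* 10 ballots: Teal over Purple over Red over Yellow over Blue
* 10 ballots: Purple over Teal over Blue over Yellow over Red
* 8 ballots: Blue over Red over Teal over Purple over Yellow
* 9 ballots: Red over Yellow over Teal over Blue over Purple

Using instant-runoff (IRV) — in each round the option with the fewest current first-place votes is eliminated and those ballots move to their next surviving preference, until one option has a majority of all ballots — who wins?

Teal

Round 1: Purple 30, Red 9, Blue 8, Teal 10, Yellow 9. Blue eliminated.
Round 2: Purple 30, Red 17, Teal 10, Yellow 9. Yellow eliminated.
Round 3: Purple 30, Red 17, Teal 19. Red eliminated.
Round 4: Purple 30, Teal 36. Teal has a majority (≥34).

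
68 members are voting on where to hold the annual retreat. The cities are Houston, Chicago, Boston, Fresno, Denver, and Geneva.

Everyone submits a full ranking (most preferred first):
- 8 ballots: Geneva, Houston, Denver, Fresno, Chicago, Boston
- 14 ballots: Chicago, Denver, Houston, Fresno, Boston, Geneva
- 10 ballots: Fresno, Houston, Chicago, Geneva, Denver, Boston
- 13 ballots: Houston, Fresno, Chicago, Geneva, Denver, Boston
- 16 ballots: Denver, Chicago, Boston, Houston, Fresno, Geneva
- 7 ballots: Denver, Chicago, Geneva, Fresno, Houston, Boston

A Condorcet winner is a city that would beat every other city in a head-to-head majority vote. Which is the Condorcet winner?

Chicago

Chicago vs Houston: 37–31
Chicago vs Boston: 68–0
Chicago vs Fresno: 37–31
Chicago vs Denver: 37–31
Chicago vs Geneva: 60–8
Chicago beats every other city.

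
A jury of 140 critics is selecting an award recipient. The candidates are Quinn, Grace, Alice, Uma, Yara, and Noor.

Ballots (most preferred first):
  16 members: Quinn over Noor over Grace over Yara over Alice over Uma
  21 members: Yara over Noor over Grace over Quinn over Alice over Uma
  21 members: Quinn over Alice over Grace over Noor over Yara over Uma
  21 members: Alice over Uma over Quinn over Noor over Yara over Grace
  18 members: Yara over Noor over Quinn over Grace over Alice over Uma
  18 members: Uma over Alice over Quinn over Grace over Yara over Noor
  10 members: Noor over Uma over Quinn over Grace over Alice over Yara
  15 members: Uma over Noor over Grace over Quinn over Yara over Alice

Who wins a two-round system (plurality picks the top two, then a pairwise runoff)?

Round 1 first-place votes: Quinn 37, Grace 0, Alice 21, Uma 33, Yara 39, Noor 10. Yara and Quinn advance.
Runoff: Yara is ranked above Quinn on 39 ballots, Quinn above Yara on 101.

Quinn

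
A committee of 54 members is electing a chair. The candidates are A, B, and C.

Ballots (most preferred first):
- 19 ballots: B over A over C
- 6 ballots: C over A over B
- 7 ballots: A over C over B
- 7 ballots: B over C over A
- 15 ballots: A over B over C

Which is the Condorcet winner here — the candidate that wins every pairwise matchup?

A

A vs B: 28–26
A vs C: 41–13
A beats every other candidate.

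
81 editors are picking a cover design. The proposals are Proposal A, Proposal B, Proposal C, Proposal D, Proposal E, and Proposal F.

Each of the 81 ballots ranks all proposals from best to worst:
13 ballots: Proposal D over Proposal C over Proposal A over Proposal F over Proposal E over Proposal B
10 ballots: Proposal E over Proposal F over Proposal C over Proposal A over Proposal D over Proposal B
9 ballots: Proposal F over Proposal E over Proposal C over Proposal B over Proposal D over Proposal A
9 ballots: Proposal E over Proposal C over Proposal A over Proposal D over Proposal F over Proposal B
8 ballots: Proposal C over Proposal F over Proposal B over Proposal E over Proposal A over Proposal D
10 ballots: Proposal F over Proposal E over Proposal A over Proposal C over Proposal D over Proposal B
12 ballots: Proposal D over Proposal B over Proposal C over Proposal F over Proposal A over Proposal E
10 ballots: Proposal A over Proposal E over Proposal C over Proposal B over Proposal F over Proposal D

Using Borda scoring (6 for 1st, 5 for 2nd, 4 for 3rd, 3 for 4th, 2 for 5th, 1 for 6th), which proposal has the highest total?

Proposal A: 13×4 + 10×3 + 9×1 + 9×4 + 8×2 + 10×4 + 12×2 + 10×6 = 267
Proposal B: 13×1 + 10×1 + 9×3 + 9×1 + 8×4 + 10×1 + 12×5 + 10×3 = 191
Proposal C: 13×5 + 10×4 + 9×4 + 9×5 + 8×6 + 10×3 + 12×4 + 10×4 = 352
Proposal D: 13×6 + 10×2 + 9×2 + 9×3 + 8×1 + 10×2 + 12×6 + 10×1 = 253
Proposal E: 13×2 + 10×6 + 9×5 + 9×6 + 8×3 + 10×5 + 12×1 + 10×5 = 321
Proposal F: 13×3 + 10×5 + 9×6 + 9×2 + 8×5 + 10×6 + 12×3 + 10×2 = 317

Proposal C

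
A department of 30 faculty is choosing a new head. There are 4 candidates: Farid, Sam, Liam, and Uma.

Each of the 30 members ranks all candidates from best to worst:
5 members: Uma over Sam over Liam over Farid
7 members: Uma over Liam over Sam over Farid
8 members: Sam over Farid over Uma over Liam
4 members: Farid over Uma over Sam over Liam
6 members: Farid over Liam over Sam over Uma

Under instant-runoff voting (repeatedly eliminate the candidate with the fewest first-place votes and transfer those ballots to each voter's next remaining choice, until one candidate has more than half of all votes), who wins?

Round 1: Farid 10, Sam 8, Liam 0, Uma 12. Liam eliminated.
Round 2: Farid 10, Sam 8, Uma 12. Sam eliminated.
Round 3: Farid 18, Uma 12. Farid has a majority (≥16).

Farid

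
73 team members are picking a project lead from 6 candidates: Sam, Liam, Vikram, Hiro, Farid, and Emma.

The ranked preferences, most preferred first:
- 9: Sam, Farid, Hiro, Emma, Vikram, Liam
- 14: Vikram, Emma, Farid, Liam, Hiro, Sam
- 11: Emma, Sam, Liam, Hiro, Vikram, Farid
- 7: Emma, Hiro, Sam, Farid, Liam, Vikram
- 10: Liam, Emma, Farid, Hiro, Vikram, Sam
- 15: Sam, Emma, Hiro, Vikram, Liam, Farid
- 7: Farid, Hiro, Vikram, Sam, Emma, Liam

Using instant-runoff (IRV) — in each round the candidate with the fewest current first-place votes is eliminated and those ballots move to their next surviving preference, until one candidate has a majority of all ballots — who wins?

Round 1: Sam 24, Liam 10, Vikram 14, Hiro 0, Farid 7, Emma 18. Hiro eliminated.
Round 2: Sam 24, Liam 10, Vikram 14, Farid 7, Emma 18. Farid eliminated.
Round 3: Sam 24, Liam 10, Vikram 21, Emma 18. Liam eliminated.
Round 4: Sam 24, Vikram 21, Emma 28. Vikram eliminated.
Round 5: Sam 31, Emma 42. Emma has a majority (≥37).

Emma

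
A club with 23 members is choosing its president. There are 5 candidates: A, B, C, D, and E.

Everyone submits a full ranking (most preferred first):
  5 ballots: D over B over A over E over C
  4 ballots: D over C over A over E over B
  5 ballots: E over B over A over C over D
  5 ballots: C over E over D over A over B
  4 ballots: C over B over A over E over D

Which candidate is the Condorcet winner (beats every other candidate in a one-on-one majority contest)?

C vs A: 13–10
C vs B: 13–10
C vs D: 14–9
C vs E: 13–10
C beats every other candidate.

C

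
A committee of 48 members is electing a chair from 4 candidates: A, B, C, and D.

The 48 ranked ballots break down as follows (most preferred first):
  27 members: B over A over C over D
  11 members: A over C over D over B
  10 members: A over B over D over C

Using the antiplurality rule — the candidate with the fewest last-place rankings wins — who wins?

A

Last-place votes: A 0, B 11, C 10, D 27.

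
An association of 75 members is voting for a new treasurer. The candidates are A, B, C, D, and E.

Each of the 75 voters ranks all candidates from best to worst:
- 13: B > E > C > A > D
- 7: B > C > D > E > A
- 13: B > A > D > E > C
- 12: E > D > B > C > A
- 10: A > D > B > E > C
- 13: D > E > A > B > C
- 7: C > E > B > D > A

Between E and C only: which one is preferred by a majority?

E is ranked above C on 61 ballots; C above E on 14.

E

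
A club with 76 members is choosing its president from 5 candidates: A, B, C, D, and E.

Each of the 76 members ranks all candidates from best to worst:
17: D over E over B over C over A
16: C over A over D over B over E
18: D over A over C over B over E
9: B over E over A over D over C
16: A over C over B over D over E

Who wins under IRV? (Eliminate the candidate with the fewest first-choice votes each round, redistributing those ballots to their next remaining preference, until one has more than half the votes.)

Round 1: A 16, B 9, C 16, D 35, E 0. E eliminated.
Round 2: A 16, B 9, C 16, D 35. B eliminated.
Round 3: A 25, C 16, D 35. C eliminated.
Round 4: A 41, D 35. A has a majority (≥39).

A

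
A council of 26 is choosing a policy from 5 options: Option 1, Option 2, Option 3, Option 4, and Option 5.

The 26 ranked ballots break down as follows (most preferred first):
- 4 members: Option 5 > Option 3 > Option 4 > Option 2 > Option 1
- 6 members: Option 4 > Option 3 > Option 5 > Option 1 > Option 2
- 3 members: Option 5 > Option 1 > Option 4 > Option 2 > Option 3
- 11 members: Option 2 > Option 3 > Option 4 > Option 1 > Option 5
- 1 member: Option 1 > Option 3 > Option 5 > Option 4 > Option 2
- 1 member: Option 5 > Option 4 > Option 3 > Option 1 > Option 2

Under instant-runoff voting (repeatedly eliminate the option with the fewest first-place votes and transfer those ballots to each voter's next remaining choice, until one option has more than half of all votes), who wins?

Option 5

Round 1: Option 1 1, Option 2 11, Option 3 0, Option 4 6, Option 5 8. Option 3 eliminated.
Round 2: Option 1 1, Option 2 11, Option 4 6, Option 5 8. Option 1 eliminated.
Round 3: Option 2 11, Option 4 6, Option 5 9. Option 4 eliminated.
Round 4: Option 2 11, Option 5 15. Option 5 has a majority (≥14).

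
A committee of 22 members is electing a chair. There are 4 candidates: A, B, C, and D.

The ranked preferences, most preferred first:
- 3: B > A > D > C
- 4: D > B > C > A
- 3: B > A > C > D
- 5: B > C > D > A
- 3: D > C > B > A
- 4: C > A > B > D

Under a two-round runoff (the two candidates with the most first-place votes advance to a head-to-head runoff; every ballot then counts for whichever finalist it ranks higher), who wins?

B

Round 1 first-place votes: A 0, B 11, C 4, D 7. B and D advance.
Runoff: B is ranked above D on 15 ballots, D above B on 7.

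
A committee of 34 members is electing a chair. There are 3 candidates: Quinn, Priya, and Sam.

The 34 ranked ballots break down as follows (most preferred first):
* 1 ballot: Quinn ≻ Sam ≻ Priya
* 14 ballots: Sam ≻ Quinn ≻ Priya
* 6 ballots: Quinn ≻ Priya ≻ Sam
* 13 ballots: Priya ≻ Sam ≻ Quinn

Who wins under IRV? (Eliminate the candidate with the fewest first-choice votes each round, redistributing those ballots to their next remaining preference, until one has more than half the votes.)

Priya

Round 1: Quinn 7, Priya 13, Sam 14. Quinn eliminated.
Round 2: Priya 19, Sam 15. Priya has a majority (≥18).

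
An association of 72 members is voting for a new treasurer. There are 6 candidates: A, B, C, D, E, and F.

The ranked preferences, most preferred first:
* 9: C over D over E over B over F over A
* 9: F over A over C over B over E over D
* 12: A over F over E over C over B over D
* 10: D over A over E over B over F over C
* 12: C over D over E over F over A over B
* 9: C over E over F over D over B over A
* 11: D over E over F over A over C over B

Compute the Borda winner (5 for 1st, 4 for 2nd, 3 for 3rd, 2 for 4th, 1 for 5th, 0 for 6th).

A: 9×0 + 9×4 + 12×5 + 10×4 + 12×1 + 9×0 + 11×2 = 170
B: 9×2 + 9×2 + 12×1 + 10×2 + 12×0 + 9×1 + 11×0 = 77
C: 9×5 + 9×3 + 12×2 + 10×0 + 12×5 + 9×5 + 11×1 = 212
D: 9×4 + 9×0 + 12×0 + 10×5 + 12×4 + 9×2 + 11×5 = 207
E: 9×3 + 9×1 + 12×3 + 10×3 + 12×3 + 9×4 + 11×4 = 218
F: 9×1 + 9×5 + 12×4 + 10×1 + 12×2 + 9×3 + 11×3 = 196

E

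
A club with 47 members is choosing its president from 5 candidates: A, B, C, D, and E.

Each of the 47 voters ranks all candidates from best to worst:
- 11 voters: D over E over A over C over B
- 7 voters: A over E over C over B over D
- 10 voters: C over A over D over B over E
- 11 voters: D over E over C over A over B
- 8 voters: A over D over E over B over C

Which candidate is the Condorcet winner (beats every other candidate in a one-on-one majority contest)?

A vs B: 47–0
A vs C: 26–21
A vs D: 25–22
A vs E: 25–22
A beats every other candidate.

A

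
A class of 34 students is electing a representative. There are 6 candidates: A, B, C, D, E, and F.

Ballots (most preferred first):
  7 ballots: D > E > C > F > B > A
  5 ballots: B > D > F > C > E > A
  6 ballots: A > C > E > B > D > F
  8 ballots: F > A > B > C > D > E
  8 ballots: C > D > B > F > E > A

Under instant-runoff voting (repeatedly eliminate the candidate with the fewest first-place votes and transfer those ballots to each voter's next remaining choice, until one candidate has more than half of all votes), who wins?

C

Round 1: A 6, B 5, C 8, D 7, E 0, F 8. E eliminated.
Round 2: A 6, B 5, C 8, D 7, F 8. B eliminated.
Round 3: A 6, C 8, D 12, F 8. A eliminated.
Round 4: C 14, D 12, F 8. F eliminated.
Round 5: C 22, D 12. C has a majority (≥18).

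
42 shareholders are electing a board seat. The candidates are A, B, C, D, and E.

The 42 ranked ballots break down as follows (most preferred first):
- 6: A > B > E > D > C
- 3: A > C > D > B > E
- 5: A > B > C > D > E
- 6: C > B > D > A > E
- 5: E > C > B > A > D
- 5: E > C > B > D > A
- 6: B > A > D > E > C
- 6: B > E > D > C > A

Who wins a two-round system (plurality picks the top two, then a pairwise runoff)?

Round 1 first-place votes: A 14, B 12, C 6, D 0, E 10. A and B advance.
Runoff: A is ranked above B on 14 ballots, B above A on 28.

B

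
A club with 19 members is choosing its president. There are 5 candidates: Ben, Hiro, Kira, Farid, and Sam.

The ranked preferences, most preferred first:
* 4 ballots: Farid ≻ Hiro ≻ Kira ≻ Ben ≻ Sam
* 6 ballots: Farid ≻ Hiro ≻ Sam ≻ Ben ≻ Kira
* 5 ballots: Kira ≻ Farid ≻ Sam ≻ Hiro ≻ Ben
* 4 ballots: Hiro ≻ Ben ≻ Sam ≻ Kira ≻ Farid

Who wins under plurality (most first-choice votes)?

First-place votes: Ben 0, Hiro 4, Kira 5, Farid 10, Sam 0.

Farid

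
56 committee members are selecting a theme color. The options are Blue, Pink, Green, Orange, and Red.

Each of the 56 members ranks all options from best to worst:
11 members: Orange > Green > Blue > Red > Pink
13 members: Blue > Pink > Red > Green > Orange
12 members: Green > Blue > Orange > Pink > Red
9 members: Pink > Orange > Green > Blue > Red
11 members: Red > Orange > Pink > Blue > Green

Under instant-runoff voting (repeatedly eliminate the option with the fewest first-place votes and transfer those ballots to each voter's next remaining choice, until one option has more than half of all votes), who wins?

Round 1: Blue 13, Pink 9, Green 12, Orange 11, Red 11. Pink eliminated.
Round 2: Blue 13, Green 12, Orange 20, Red 11. Red eliminated.
Round 3: Blue 13, Green 12, Orange 31. Orange has a majority (≥29).

Orange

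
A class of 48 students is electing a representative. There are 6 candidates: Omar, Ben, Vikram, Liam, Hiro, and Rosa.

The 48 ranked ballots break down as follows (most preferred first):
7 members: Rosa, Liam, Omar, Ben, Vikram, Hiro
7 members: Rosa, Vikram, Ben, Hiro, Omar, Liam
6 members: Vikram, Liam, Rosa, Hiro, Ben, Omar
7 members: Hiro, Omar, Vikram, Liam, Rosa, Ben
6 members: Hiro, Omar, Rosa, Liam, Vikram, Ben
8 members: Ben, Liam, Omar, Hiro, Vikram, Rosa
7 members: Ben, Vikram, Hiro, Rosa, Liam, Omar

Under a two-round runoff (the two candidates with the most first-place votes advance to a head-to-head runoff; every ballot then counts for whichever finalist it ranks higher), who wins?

Round 1 first-place votes: Omar 0, Ben 15, Vikram 6, Liam 0, Hiro 13, Rosa 14. Ben and Rosa advance.
Runoff: Ben is ranked above Rosa on 15 ballots, Rosa above Ben on 33.

Rosa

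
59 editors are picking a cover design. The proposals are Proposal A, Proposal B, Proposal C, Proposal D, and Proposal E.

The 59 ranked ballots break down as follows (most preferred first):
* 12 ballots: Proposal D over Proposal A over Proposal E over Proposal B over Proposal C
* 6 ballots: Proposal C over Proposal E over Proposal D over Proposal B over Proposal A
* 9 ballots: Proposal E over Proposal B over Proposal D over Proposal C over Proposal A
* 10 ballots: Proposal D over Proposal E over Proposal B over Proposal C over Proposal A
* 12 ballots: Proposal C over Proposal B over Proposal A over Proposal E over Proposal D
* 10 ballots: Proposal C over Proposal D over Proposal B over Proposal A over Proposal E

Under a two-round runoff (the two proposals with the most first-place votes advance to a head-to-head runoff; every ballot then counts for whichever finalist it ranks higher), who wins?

Proposal D

Round 1 first-place votes: Proposal A 0, Proposal B 0, Proposal C 28, Proposal D 22, Proposal E 9. Proposal C and Proposal D advance.
Runoff: Proposal C is ranked above Proposal D on 28 ballots, Proposal D above Proposal C on 31.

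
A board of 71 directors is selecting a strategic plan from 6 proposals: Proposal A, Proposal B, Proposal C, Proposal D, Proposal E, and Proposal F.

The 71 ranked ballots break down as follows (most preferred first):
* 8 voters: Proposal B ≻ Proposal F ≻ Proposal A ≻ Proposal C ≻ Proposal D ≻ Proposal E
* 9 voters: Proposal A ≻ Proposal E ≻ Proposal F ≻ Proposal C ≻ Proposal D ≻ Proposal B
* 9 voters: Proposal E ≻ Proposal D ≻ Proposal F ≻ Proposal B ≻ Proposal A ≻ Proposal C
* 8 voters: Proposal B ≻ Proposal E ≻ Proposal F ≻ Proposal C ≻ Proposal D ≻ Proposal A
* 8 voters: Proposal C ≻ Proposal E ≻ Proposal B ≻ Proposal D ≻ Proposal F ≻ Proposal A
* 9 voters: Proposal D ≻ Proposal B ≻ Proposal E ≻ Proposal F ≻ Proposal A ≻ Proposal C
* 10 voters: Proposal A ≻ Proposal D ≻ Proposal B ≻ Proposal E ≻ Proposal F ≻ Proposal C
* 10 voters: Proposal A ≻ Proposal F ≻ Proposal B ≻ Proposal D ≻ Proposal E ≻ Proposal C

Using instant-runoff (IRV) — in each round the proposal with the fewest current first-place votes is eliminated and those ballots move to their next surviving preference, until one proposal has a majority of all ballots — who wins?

Proposal B

Round 1: Proposal A 29, Proposal B 16, Proposal C 8, Proposal D 9, Proposal E 9, Proposal F 0. Proposal F eliminated.
Round 2: Proposal A 29, Proposal B 16, Proposal C 8, Proposal D 9, Proposal E 9. Proposal C eliminated.
Round 3: Proposal A 29, Proposal B 16, Proposal D 9, Proposal E 17. Proposal D eliminated.
Round 4: Proposal A 29, Proposal B 25, Proposal E 17. Proposal E eliminated.
Round 5: Proposal A 29, Proposal B 42. Proposal B has a majority (≥36).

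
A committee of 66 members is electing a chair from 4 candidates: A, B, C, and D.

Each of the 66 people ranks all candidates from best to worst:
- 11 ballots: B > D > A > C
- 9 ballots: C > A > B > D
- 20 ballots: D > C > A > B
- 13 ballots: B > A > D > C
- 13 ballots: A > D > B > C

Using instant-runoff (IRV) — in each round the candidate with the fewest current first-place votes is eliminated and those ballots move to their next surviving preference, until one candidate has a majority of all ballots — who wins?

Round 1: A 13, B 24, C 9, D 20. C eliminated.
Round 2: A 22, B 24, D 20. D eliminated.
Round 3: A 42, B 24. A has a majority (≥34).

A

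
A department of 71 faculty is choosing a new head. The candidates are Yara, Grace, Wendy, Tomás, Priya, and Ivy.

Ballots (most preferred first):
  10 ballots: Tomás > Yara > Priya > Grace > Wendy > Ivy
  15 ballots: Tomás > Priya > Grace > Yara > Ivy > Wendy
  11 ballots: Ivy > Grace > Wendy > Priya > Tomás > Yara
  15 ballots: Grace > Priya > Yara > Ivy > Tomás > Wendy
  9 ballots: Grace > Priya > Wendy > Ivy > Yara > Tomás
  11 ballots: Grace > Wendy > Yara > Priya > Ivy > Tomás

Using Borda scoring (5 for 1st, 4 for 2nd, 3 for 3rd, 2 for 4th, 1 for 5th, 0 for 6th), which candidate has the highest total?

Grace

Yara: 10×4 + 15×2 + 11×0 + 15×3 + 9×1 + 11×3 = 157
Grace: 10×2 + 15×3 + 11×4 + 15×5 + 9×5 + 11×5 = 284
Wendy: 10×1 + 15×0 + 11×3 + 15×0 + 9×3 + 11×4 = 114
Tomás: 10×5 + 15×5 + 11×1 + 15×1 + 9×0 + 11×0 = 151
Priya: 10×3 + 15×4 + 11×2 + 15×4 + 9×4 + 11×2 = 230
Ivy: 10×0 + 15×1 + 11×5 + 15×2 + 9×2 + 11×1 = 129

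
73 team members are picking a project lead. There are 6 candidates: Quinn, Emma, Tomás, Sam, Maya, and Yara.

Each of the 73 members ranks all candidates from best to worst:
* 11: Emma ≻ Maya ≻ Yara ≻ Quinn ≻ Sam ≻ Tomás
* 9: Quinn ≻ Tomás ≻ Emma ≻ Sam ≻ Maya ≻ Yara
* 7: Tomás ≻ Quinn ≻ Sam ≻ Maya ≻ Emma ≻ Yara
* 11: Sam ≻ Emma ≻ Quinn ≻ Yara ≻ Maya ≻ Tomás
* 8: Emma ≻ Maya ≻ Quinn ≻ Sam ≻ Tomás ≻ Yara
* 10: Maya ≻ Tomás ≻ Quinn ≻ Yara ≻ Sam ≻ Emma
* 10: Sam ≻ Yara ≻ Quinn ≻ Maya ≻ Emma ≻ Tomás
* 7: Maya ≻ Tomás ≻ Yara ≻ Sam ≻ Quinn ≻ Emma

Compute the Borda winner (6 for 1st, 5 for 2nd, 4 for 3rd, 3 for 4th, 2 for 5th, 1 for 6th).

Quinn: 11×3 + 9×6 + 7×5 + 11×4 + 8×4 + 10×4 + 10×4 + 7×2 = 292
Emma: 11×6 + 9×4 + 7×2 + 11×5 + 8×6 + 10×1 + 10×2 + 7×1 = 256
Tomás: 11×1 + 9×5 + 7×6 + 11×1 + 8×2 + 10×5 + 10×1 + 7×5 = 220
Sam: 11×2 + 9×3 + 7×4 + 11×6 + 8×3 + 10×2 + 10×6 + 7×3 = 268
Maya: 11×5 + 9×2 + 7×3 + 11×2 + 8×5 + 10×6 + 10×3 + 7×6 = 288
Yara: 11×4 + 9×1 + 7×1 + 11×3 + 8×1 + 10×3 + 10×5 + 7×4 = 209

Quinn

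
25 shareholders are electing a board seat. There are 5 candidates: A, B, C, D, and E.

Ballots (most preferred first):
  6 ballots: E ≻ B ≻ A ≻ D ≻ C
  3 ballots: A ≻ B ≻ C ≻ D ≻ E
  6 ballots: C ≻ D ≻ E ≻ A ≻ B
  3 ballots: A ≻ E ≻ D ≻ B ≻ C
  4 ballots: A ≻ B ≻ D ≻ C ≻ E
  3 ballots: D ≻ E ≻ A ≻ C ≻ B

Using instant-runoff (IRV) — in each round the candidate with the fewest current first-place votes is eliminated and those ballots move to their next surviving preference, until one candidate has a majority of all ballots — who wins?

E

Round 1: A 10, B 0, C 6, D 3, E 6. B eliminated.
Round 2: A 10, C 6, D 3, E 6. D eliminated.
Round 3: A 10, C 6, E 9. C eliminated.
Round 4: A 10, E 15. E has a majority (≥13).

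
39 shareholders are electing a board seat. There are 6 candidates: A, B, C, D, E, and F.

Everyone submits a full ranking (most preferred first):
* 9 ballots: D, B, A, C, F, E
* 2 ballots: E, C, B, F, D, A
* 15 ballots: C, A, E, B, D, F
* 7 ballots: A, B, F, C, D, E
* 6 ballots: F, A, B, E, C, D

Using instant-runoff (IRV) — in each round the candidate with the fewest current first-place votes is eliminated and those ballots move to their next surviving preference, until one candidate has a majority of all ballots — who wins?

A

Round 1: A 7, B 0, C 15, D 9, E 2, F 6. B eliminated.
Round 2: A 7, C 15, D 9, E 2, F 6. E eliminated.
Round 3: A 7, C 17, D 9, F 6. F eliminated.
Round 4: A 13, C 17, D 9. D eliminated.
Round 5: A 22, C 17. A has a majority (≥20).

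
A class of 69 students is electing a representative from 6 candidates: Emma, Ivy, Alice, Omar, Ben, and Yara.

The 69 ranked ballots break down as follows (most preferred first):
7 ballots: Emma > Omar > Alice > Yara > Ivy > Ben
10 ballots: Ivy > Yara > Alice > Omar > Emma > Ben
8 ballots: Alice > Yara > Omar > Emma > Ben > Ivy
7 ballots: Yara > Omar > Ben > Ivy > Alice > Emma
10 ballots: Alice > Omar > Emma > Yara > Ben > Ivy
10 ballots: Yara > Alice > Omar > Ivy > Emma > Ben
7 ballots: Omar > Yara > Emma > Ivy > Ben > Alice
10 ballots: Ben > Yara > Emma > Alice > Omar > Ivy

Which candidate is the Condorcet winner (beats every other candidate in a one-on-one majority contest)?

Yara

Yara vs Emma: 52–17
Yara vs Ivy: 59–10
Yara vs Alice: 44–25
Yara vs Omar: 45–24
Yara vs Ben: 59–10
Yara beats every other candidate.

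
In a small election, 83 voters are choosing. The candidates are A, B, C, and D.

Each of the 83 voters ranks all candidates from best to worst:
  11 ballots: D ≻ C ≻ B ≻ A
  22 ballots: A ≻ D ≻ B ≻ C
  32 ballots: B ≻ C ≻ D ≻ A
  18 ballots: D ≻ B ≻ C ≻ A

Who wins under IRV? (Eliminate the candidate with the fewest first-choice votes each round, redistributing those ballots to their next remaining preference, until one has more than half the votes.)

Round 1: A 22, B 32, C 0, D 29. C eliminated.
Round 2: A 22, B 32, D 29. A eliminated.
Round 3: B 32, D 51. D has a majority (≥42).

D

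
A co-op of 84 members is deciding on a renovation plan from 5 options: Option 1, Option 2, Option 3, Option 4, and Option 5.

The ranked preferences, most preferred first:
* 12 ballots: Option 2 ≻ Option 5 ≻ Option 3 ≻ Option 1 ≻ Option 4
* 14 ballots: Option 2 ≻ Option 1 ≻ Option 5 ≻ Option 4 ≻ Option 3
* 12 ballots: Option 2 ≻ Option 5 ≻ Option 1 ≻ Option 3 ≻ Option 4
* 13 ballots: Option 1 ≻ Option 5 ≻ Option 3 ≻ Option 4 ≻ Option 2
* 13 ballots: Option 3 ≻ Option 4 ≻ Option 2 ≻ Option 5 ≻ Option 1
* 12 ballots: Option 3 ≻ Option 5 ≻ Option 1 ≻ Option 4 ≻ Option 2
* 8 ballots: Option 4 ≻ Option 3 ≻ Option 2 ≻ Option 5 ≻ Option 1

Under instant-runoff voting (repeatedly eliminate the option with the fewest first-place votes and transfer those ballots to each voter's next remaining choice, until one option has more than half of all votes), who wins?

Option 3

Round 1: Option 1 13, Option 2 38, Option 3 25, Option 4 8, Option 5 0. Option 5 eliminated.
Round 2: Option 1 13, Option 2 38, Option 3 25, Option 4 8. Option 4 eliminated.
Round 3: Option 1 13, Option 2 38, Option 3 33. Option 1 eliminated.
Round 4: Option 2 38, Option 3 46. Option 3 has a majority (≥43).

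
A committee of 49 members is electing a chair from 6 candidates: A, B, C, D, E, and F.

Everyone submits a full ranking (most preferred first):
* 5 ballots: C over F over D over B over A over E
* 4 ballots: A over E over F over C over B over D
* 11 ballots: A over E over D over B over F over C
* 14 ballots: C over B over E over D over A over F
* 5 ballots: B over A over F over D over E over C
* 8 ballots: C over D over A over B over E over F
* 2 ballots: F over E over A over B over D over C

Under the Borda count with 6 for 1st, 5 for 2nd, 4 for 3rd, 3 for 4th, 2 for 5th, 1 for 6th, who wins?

A

A: 5×2 + 4×6 + 11×6 + 14×2 + 5×5 + 8×4 + 2×4 = 193
B: 5×3 + 4×2 + 11×3 + 14×5 + 5×6 + 8×3 + 2×3 = 186
C: 5×6 + 4×3 + 11×1 + 14×6 + 5×1 + 8×6 + 2×1 = 192
D: 5×4 + 4×1 + 11×4 + 14×3 + 5×3 + 8×5 + 2×2 = 169
E: 5×1 + 4×5 + 11×5 + 14×4 + 5×2 + 8×2 + 2×5 = 172
F: 5×5 + 4×4 + 11×2 + 14×1 + 5×4 + 8×1 + 2×6 = 117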